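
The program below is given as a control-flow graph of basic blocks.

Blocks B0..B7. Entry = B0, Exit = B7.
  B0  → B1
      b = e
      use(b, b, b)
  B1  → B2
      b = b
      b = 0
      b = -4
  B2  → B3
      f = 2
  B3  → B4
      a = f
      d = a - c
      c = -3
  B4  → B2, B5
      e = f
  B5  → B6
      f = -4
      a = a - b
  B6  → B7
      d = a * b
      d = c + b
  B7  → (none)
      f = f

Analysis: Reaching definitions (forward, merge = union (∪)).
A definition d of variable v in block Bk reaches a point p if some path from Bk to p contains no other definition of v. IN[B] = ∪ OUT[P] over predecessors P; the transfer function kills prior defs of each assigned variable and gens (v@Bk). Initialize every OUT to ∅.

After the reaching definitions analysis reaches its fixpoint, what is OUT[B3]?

Converged values:
  B0: | IN={} | OUT={b@B0}
  B1: | IN={b@B0} | OUT={b@B1}
  B2: | IN={a@B3, b@B1, c@B3, d@B3, e@B4, f@B2} | OUT={a@B3, b@B1, c@B3, d@B3, e@B4, f@B2}
  B3: | IN={a@B3, b@B1, c@B3, d@B3, e@B4, f@B2} | OUT={a@B3, b@B1, c@B3, d@B3, e@B4, f@B2}
  B4: | IN={a@B3, b@B1, c@B3, d@B3, e@B4, f@B2} | OUT={a@B3, b@B1, c@B3, d@B3, e@B4, f@B2}
  B5: | IN={a@B3, b@B1, c@B3, d@B3, e@B4, f@B2} | OUT={a@B5, b@B1, c@B3, d@B3, e@B4, f@B5}
  B6: | IN={a@B5, b@B1, c@B3, d@B3, e@B4, f@B5} | OUT={a@B5, b@B1, c@B3, d@B6, e@B4, f@B5}
  B7: | IN={a@B5, b@B1, c@B3, d@B6, e@B4, f@B5} | OUT={a@B5, b@B1, c@B3, d@B6, e@B4, f@B7}

Merge at B3: IN[B3] = OUT[B2] = {a@B3, b@B1, c@B3, d@B3, e@B4, f@B2}
Applying B3's transfer function to that IN value gives OUT[B3] (row B3 above).

Answer: {a@B3, b@B1, c@B3, d@B3, e@B4, f@B2}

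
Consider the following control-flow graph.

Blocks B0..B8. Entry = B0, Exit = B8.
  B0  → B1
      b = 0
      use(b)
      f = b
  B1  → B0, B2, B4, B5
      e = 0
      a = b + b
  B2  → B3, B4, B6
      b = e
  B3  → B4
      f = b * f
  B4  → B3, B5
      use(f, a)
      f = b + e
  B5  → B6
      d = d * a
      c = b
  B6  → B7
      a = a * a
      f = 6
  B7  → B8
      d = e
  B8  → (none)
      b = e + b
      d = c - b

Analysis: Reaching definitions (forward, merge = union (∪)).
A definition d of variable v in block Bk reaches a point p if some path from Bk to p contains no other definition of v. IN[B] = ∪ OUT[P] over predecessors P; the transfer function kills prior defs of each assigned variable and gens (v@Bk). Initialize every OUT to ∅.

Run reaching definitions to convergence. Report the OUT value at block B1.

Answer: {a@B1, b@B0, e@B1, f@B0}

Working:
Per-block solution:
  B0: | IN={a@B1, b@B0, e@B1, f@B0} | OUT={a@B1, b@B0, e@B1, f@B0}
  B1: | IN={a@B1, b@B0, e@B1, f@B0} | OUT={a@B1, b@B0, e@B1, f@B0}
  B2: | IN={a@B1, b@B0, e@B1, f@B0} | OUT={a@B1, b@B2, e@B1, f@B0}
  B3: | IN={a@B1, b@B0, b@B2, e@B1, f@B0, f@B4} | OUT={a@B1, b@B0, b@B2, e@B1, f@B3}
  B4: | IN={a@B1, b@B0, b@B2, e@B1, f@B0, f@B3} | OUT={a@B1, b@B0, b@B2, e@B1, f@B4}
  B5: | IN={a@B1, b@B0, b@B2, e@B1, f@B0, f@B4} | OUT={a@B1, b@B0, b@B2, c@B5, d@B5, e@B1, f@B0, f@B4}
  B6: | IN={a@B1, b@B0, b@B2, c@B5, d@B5, e@B1, f@B0, f@B4} | OUT={a@B6, b@B0, b@B2, c@B5, d@B5, e@B1, f@B6}
  B7: | IN={a@B6, b@B0, b@B2, c@B5, d@B5, e@B1, f@B6} | OUT={a@B6, b@B0, b@B2, c@B5, d@B7, e@B1, f@B6}
  B8: | IN={a@B6, b@B0, b@B2, c@B5, d@B7, e@B1, f@B6} | OUT={a@B6, b@B8, c@B5, d@B8, e@B1, f@B6}

Merge at B1: IN[B1] = OUT[B0] = {a@B1, b@B0, e@B1, f@B0}
Applying B1's transfer function to that IN value gives OUT[B1] (row B1 above).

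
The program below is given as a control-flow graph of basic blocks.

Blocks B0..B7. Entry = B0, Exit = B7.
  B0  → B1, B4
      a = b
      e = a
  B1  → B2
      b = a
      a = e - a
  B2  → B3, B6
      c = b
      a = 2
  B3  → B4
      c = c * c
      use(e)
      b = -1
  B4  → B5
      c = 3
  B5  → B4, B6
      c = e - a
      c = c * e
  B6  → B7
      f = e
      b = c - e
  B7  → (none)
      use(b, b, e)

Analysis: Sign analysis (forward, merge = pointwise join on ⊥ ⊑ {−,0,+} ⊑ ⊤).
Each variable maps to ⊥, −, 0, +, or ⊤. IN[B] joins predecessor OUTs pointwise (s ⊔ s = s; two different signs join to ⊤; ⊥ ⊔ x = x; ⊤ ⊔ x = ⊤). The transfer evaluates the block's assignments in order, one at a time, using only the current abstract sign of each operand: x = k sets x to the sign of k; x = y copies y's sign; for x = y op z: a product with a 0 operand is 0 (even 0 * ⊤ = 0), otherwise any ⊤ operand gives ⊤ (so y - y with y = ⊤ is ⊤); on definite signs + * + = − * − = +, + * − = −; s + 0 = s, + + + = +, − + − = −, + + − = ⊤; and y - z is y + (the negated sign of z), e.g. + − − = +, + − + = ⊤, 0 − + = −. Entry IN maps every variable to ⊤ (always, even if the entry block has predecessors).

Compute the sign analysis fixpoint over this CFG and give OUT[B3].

Converged values:
  B0:   IN=(all ⊤)   OUT=(all ⊤)
  B1:   IN=(all ⊤)   OUT=(all ⊤)
  B2:   IN=(all ⊤)   OUT={a:+; rest ⊤}
  B3:   IN={a:+; rest ⊤}   OUT={a:+, b:-; rest ⊤}
  B4:   IN=(all ⊤)   OUT={c:+; rest ⊤}
  B5:   IN={c:+; rest ⊤}   OUT=(all ⊤)
  B6:   IN=(all ⊤)   OUT=(all ⊤)
  B7:   IN=(all ⊤)   OUT=(all ⊤)

Merge at B3: IN[B3] = OUT[B2] = {a: +, b: ⊤, c: ⊤, d: ⊤, e: ⊤, f: ⊤}
Applying B3's transfer function to that IN value gives OUT[B3] (row B3 above).

Answer: {a: +, b: -, c: ⊤, d: ⊤, e: ⊤, f: ⊤}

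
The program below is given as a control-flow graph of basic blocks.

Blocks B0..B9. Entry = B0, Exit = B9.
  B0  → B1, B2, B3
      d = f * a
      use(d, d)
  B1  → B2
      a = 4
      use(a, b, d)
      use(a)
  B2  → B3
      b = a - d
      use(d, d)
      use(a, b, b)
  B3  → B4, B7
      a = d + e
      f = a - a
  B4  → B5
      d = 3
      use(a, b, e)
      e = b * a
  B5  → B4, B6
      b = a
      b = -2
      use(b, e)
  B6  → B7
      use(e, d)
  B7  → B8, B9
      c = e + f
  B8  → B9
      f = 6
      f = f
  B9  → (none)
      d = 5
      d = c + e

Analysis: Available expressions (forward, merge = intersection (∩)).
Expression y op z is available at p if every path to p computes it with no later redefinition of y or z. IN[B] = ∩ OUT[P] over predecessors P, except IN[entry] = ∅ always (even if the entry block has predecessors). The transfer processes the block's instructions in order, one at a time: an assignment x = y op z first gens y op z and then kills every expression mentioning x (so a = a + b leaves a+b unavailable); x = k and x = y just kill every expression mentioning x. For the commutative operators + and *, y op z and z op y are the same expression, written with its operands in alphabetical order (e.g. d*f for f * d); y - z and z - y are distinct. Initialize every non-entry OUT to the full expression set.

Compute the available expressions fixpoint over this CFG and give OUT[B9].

Answer: {a-a, c+e}

Working:
Converged values:
  B0:   IN={}   OUT={a*f}
  B1:   IN={a*f}   OUT={}
  B2:   IN={}   OUT={a-d}
  B3:   IN={}   OUT={a-a, d+e}
  B4:   IN={a-a}   OUT={a*b, a-a}
  B5:   IN={a*b, a-a}   OUT={a-a}
  B6:   IN={a-a}   OUT={a-a}
  B7:   IN={a-a}   OUT={a-a, e+f}
  B8:   IN={a-a, e+f}   OUT={a-a}
  B9:   IN={a-a}   OUT={a-a, c+e}

Merge at B9: IN[B9] = OUT[B7] ∩ OUT[B8] = {a-a}
Applying B9's transfer function to that IN value gives OUT[B9] (row B9 above).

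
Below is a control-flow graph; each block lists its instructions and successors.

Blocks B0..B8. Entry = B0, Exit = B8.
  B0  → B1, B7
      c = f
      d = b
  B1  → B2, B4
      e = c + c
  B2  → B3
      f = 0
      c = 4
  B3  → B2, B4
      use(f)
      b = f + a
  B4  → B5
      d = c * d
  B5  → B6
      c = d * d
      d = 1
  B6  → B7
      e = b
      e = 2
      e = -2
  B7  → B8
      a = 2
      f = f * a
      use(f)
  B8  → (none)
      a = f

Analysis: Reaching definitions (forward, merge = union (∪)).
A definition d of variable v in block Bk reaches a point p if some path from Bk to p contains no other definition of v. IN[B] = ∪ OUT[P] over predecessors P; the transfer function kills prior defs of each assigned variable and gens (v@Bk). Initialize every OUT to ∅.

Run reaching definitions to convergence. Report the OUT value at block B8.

Answer: {a@B8, b@B3, c@B0, c@B5, d@B0, d@B5, e@B6, f@B7}

Derivation:
Per-block solution:
  B0:  IN={}  OUT={c@B0, d@B0}
  B1:  IN={c@B0, d@B0}  OUT={c@B0, d@B0, e@B1}
  B2:  IN={b@B3, c@B0, c@B2, d@B0, e@B1, f@B2}  OUT={b@B3, c@B2, d@B0, e@B1, f@B2}
  B3:  IN={b@B3, c@B2, d@B0, e@B1, f@B2}  OUT={b@B3, c@B2, d@B0, e@B1, f@B2}
  B4:  IN={b@B3, c@B0, c@B2, d@B0, e@B1, f@B2}  OUT={b@B3, c@B0, c@B2, d@B4, e@B1, f@B2}
  B5:  IN={b@B3, c@B0, c@B2, d@B4, e@B1, f@B2}  OUT={b@B3, c@B5, d@B5, e@B1, f@B2}
  B6:  IN={b@B3, c@B5, d@B5, e@B1, f@B2}  OUT={b@B3, c@B5, d@B5, e@B6, f@B2}
  B7:  IN={b@B3, c@B0, c@B5, d@B0, d@B5, e@B6, f@B2}  OUT={a@B7, b@B3, c@B0, c@B5, d@B0, d@B5, e@B6, f@B7}
  B8:  IN={a@B7, b@B3, c@B0, c@B5, d@B0, d@B5, e@B6, f@B7}  OUT={a@B8, b@B3, c@B0, c@B5, d@B0, d@B5, e@B6, f@B7}

Merge at B8: IN[B8] = OUT[B7] = {a@B7, b@B3, c@B0, c@B5, d@B0, d@B5, e@B6, f@B7}
Applying B8's transfer function to that IN value gives OUT[B8] (row B8 above).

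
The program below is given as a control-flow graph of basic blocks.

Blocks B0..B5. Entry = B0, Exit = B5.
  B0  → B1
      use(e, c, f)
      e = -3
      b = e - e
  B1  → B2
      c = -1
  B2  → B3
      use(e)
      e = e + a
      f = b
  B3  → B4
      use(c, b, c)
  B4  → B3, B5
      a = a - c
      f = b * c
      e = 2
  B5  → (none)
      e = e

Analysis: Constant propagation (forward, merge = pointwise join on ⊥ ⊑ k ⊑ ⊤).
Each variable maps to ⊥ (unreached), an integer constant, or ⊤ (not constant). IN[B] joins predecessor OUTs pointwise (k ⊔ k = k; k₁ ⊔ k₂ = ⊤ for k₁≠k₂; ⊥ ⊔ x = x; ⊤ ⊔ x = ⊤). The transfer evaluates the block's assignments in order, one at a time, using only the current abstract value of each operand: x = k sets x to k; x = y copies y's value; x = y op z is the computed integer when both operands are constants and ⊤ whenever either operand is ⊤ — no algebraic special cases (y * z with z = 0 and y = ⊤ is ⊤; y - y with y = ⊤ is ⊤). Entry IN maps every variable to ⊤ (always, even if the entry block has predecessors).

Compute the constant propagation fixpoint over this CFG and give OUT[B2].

Converged values:
  B0:  IN=(all ⊤)  OUT={b:0, e:-3; rest ⊤}
  B1:  IN={b:0, e:-3; rest ⊤}  OUT={b:0, c:-1, e:-3; rest ⊤}
  B2:  IN={b:0, c:-1, e:-3; rest ⊤}  OUT={b:0, c:-1, f:0; rest ⊤}
  B3:  IN={b:0, c:-1, f:0; rest ⊤}  OUT={b:0, c:-1, f:0; rest ⊤}
  B4:  IN={b:0, c:-1, f:0; rest ⊤}  OUT={b:0, c:-1, e:2, f:0; rest ⊤}
  B5:  IN={b:0, c:-1, e:2, f:0; rest ⊤}  OUT={b:0, c:-1, e:2, f:0; rest ⊤}

Merge at B2: IN[B2] = OUT[B1] = {a: ⊤, b: 0, c: -1, d: ⊤, e: -3, f: ⊤}
Applying B2's transfer function to that IN value gives OUT[B2] (row B2 above).

Answer: {a: ⊤, b: 0, c: -1, d: ⊤, e: ⊤, f: 0}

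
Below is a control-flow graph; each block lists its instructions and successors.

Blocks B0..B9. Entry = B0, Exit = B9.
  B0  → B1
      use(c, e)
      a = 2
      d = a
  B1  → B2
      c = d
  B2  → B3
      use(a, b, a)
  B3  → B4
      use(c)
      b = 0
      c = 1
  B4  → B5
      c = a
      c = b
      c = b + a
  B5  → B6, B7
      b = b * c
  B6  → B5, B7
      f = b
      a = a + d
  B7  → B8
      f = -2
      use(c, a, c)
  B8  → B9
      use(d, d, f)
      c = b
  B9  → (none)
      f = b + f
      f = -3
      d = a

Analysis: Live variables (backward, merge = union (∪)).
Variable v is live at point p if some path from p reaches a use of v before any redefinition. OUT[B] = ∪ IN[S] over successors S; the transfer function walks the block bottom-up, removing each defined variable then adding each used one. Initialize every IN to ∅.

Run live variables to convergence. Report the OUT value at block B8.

Answer: {a, b, f}

Trace:
Per-block solution:
  B0: | IN={b, c, e} | OUT={a, b, d}
  B1: | IN={a, b, d} | OUT={a, b, c, d}
  B2: | IN={a, b, c, d} | OUT={a, c, d}
  B3: | IN={a, c, d} | OUT={a, b, d}
  B4: | IN={a, b, d} | OUT={a, b, c, d}
  B5: | IN={a, b, c, d} | OUT={a, b, c, d}
  B6: | IN={a, b, c, d} | OUT={a, b, c, d}
  B7: | IN={a, b, c, d} | OUT={a, b, d, f}
  B8: | IN={a, b, d, f} | OUT={a, b, f}
  B9: | IN={a, b, f} | OUT={}

Merge at B8: OUT[B8] = IN[B9] = {a, b, f}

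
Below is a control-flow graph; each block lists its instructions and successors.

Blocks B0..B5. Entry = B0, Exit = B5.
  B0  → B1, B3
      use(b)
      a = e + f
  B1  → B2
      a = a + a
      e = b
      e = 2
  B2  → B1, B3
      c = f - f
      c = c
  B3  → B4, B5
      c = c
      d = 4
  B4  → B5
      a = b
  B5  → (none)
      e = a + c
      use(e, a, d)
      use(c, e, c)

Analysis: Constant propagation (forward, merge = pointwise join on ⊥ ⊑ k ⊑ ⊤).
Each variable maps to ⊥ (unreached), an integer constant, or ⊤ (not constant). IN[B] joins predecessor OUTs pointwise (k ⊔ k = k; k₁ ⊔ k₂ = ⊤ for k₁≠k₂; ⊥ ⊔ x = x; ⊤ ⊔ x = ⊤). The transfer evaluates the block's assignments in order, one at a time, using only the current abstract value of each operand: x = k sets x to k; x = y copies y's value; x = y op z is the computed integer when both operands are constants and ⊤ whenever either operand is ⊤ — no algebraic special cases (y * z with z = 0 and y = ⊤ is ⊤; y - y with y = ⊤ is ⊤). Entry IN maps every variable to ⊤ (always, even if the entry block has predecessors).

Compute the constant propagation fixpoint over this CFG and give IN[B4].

Answer: {a: ⊤, b: ⊤, c: ⊤, d: 4, e: ⊤, f: ⊤}

Trace:
Fixpoint table:
  B0: | IN=(all ⊤) | OUT=(all ⊤)
  B1: | IN=(all ⊤) | OUT={e:2; rest ⊤}
  B2: | IN={e:2; rest ⊤} | OUT={e:2; rest ⊤}
  B3: | IN=(all ⊤) | OUT={d:4; rest ⊤}
  B4: | IN={d:4; rest ⊤} | OUT={d:4; rest ⊤}
  B5: | IN={d:4; rest ⊤} | OUT={d:4; rest ⊤}

Merge at B4: IN[B4] = OUT[B3] = {a: ⊤, b: ⊤, c: ⊤, d: 4, e: ⊤, f: ⊤}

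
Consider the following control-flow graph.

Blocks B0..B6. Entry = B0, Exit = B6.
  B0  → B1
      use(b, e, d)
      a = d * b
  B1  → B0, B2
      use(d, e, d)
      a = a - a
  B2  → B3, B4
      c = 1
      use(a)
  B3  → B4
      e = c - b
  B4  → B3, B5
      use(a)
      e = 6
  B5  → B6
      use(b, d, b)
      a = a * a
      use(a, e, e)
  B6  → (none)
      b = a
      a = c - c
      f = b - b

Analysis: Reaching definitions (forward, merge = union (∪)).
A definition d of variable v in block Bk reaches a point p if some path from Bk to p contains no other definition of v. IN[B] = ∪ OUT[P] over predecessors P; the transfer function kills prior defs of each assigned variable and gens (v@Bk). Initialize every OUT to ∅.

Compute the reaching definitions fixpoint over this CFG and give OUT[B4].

Answer: {a@B1, c@B2, e@B4}

Trace:
Per-block solution:
  B0: | IN={a@B1} | OUT={a@B0}
  B1: | IN={a@B0} | OUT={a@B1}
  B2: | IN={a@B1} | OUT={a@B1, c@B2}
  B3: | IN={a@B1, c@B2, e@B4} | OUT={a@B1, c@B2, e@B3}
  B4: | IN={a@B1, c@B2, e@B3} | OUT={a@B1, c@B2, e@B4}
  B5: | IN={a@B1, c@B2, e@B4} | OUT={a@B5, c@B2, e@B4}
  B6: | IN={a@B5, c@B2, e@B4} | OUT={a@B6, b@B6, c@B2, e@B4, f@B6}

Merge at B4: IN[B4] = OUT[B2] ⊔ OUT[B3] = {a@B1, c@B2, e@B3}
Applying B4's transfer function to that IN value gives OUT[B4] (row B4 above).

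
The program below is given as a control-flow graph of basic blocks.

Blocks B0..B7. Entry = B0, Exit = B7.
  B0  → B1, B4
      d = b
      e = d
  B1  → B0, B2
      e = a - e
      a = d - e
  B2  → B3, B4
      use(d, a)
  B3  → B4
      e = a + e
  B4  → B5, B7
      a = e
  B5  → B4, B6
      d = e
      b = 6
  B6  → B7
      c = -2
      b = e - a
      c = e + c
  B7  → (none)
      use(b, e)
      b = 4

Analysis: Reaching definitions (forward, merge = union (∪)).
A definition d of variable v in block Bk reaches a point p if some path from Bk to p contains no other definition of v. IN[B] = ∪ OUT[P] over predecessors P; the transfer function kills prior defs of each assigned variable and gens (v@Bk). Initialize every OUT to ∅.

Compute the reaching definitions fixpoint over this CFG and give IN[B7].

Answer: {a@B4, b@B5, b@B6, c@B6, d@B0, d@B5, e@B0, e@B1, e@B3}

Trace:
Per-block solution:
  B0: | IN={a@B1, d@B0, e@B1} | OUT={a@B1, d@B0, e@B0}
  B1: | IN={a@B1, d@B0, e@B0} | OUT={a@B1, d@B0, e@B1}
  B2: | IN={a@B1, d@B0, e@B1} | OUT={a@B1, d@B0, e@B1}
  B3: | IN={a@B1, d@B0, e@B1} | OUT={a@B1, d@B0, e@B3}
  B4: | IN={a@B1, a@B4, b@B5, d@B0, d@B5, e@B0, e@B1, e@B3} | OUT={a@B4, b@B5, d@B0, d@B5, e@B0, e@B1, e@B3}
  B5: | IN={a@B4, b@B5, d@B0, d@B5, e@B0, e@B1, e@B3} | OUT={a@B4, b@B5, d@B5, e@B0, e@B1, e@B3}
  B6: | IN={a@B4, b@B5, d@B5, e@B0, e@B1, e@B3} | OUT={a@B4, b@B6, c@B6, d@B5, e@B0, e@B1, e@B3}
  B7: | IN={a@B4, b@B5, b@B6, c@B6, d@B0, d@B5, e@B0, e@B1, e@B3} | OUT={a@B4, b@B7, c@B6, d@B0, d@B5, e@B0, e@B1, e@B3}

Merge at B7: IN[B7] = OUT[B4] ⊔ OUT[B6] = {a@B4, b@B5, b@B6, c@B6, d@B0, d@B5, e@B0, e@B1, e@B3}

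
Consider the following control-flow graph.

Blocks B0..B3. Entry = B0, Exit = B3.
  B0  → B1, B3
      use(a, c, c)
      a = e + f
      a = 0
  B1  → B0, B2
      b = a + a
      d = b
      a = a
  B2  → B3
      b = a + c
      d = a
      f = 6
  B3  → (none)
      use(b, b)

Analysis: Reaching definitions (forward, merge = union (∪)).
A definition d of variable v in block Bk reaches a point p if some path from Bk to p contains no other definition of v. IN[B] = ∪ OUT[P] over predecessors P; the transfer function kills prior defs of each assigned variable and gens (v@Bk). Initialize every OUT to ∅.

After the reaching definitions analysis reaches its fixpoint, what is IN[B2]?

Converged values:
  B0:   IN={a@B1, b@B1, d@B1}   OUT={a@B0, b@B1, d@B1}
  B1:   IN={a@B0, b@B1, d@B1}   OUT={a@B1, b@B1, d@B1}
  B2:   IN={a@B1, b@B1, d@B1}   OUT={a@B1, b@B2, d@B2, f@B2}
  B3:   IN={a@B0, a@B1, b@B1, b@B2, d@B1, d@B2, f@B2}   OUT={a@B0, a@B1, b@B1, b@B2, d@B1, d@B2, f@B2}

Merge at B2: IN[B2] = OUT[B1] = {a@B1, b@B1, d@B1}

Answer: {a@B1, b@B1, d@B1}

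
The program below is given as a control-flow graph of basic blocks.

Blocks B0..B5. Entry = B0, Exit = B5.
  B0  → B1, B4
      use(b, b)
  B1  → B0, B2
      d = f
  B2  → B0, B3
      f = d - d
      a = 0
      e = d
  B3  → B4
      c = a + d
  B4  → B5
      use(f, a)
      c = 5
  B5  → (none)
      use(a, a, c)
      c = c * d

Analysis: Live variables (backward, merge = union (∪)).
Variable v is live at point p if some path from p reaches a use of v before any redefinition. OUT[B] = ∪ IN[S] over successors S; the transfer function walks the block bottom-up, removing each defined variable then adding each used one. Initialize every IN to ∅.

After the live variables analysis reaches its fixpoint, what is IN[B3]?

Answer: {a, d, f}

Working:
Converged values:
  B0: | IN={a, b, d, f} | OUT={a, b, d, f}
  B1: | IN={a, b, f} | OUT={a, b, d, f}
  B2: | IN={b, d} | OUT={a, b, d, f}
  B3: | IN={a, d, f} | OUT={a, d, f}
  B4: | IN={a, d, f} | OUT={a, c, d}
  B5: | IN={a, c, d} | OUT={}

Merge at B3: OUT[B3] = IN[B4] = {a, d, f}
Applying B3's transfer function to that OUT value gives IN[B3] (row B3 above).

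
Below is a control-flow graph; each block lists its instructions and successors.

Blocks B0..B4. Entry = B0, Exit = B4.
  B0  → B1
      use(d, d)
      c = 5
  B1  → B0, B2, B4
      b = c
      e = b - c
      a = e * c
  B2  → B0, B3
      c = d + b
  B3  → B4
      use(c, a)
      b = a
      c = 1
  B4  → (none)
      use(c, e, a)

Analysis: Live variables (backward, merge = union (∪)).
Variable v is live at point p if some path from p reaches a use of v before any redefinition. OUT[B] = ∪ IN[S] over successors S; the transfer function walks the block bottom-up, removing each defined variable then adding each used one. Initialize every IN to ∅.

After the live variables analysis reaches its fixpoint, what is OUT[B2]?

Answer: {a, c, d, e}

Trace:
Converged values:
  B0:   IN={d}   OUT={c, d}
  B1:   IN={c, d}   OUT={a, b, c, d, e}
  B2:   IN={a, b, d, e}   OUT={a, c, d, e}
  B3:   IN={a, c, e}   OUT={a, c, e}
  B4:   IN={a, c, e}   OUT={}

Merge at B2: OUT[B2] = IN[B0] ⊔ IN[B3] = {a, c, d, e}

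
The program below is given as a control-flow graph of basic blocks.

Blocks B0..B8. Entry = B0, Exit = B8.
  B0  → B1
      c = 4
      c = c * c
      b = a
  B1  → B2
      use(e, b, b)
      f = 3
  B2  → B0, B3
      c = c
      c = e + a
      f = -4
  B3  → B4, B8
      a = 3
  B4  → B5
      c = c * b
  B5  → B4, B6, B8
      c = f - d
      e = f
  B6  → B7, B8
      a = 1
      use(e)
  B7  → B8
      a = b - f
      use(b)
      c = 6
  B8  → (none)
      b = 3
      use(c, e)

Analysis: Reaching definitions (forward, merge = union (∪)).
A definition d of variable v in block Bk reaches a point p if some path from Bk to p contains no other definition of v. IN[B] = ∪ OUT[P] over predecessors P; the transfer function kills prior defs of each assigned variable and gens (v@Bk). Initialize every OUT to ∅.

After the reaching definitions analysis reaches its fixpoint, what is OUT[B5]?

Answer: {a@B3, b@B0, c@B5, e@B5, f@B2}

Trace:
Fixpoint table:
  B0:   IN={b@B0, c@B2, f@B2}   OUT={b@B0, c@B0, f@B2}
  B1:   IN={b@B0, c@B0, f@B2}   OUT={b@B0, c@B0, f@B1}
  B2:   IN={b@B0, c@B0, f@B1}   OUT={b@B0, c@B2, f@B2}
  B3:   IN={b@B0, c@B2, f@B2}   OUT={a@B3, b@B0, c@B2, f@B2}
  B4:   IN={a@B3, b@B0, c@B2, c@B5, e@B5, f@B2}   OUT={a@B3, b@B0, c@B4, e@B5, f@B2}
  B5:   IN={a@B3, b@B0, c@B4, e@B5, f@B2}   OUT={a@B3, b@B0, c@B5, e@B5, f@B2}
  B6:   IN={a@B3, b@B0, c@B5, e@B5, f@B2}   OUT={a@B6, b@B0, c@B5, e@B5, f@B2}
  B7:   IN={a@B6, b@B0, c@B5, e@B5, f@B2}   OUT={a@B7, b@B0, c@B7, e@B5, f@B2}
  B8:   IN={a@B3, a@B6, a@B7, b@B0, c@B2, c@B5, c@B7, e@B5, f@B2}   OUT={a@B3, a@B6, a@B7, b@B8, c@B2, c@B5, c@B7, e@B5, f@B2}

Merge at B5: IN[B5] = OUT[B4] = {a@B3, b@B0, c@B4, e@B5, f@B2}
Applying B5's transfer function to that IN value gives OUT[B5] (row B5 above).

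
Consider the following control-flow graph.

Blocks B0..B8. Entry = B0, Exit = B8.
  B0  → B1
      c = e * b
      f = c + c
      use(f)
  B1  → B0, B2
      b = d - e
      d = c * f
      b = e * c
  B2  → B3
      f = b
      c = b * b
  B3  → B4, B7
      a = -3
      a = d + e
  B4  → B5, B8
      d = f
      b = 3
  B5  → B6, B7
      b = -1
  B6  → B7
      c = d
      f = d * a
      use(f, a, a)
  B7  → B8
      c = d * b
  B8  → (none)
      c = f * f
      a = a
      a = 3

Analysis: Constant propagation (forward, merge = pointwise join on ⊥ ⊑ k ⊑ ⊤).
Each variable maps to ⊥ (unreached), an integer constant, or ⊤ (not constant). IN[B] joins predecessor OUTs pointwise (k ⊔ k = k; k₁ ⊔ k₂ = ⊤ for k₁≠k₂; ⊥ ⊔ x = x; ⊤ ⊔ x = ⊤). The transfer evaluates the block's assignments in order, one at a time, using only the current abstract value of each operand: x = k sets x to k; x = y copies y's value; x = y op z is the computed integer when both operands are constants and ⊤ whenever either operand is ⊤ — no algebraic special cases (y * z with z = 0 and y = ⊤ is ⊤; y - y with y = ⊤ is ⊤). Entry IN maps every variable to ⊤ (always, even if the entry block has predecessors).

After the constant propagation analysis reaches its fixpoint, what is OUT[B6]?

Answer: {a: ⊤, b: -1, c: ⊤, d: ⊤, e: ⊤, f: ⊤}

Derivation:
Fixpoint table:
  B0: | IN=(all ⊤) | OUT=(all ⊤)
  B1: | IN=(all ⊤) | OUT=(all ⊤)
  B2: | IN=(all ⊤) | OUT=(all ⊤)
  B3: | IN=(all ⊤) | OUT=(all ⊤)
  B4: | IN=(all ⊤) | OUT={b:3; rest ⊤}
  B5: | IN={b:3; rest ⊤} | OUT={b:-1; rest ⊤}
  B6: | IN={b:-1; rest ⊤} | OUT={b:-1; rest ⊤}
  B7: | IN=(all ⊤) | OUT=(all ⊤)
  B8: | IN=(all ⊤) | OUT={a:3; rest ⊤}

Merge at B6: IN[B6] = OUT[B5] = {a: ⊤, b: -1, c: ⊤, d: ⊤, e: ⊤, f: ⊤}
Applying B6's transfer function to that IN value gives OUT[B6] (row B6 above).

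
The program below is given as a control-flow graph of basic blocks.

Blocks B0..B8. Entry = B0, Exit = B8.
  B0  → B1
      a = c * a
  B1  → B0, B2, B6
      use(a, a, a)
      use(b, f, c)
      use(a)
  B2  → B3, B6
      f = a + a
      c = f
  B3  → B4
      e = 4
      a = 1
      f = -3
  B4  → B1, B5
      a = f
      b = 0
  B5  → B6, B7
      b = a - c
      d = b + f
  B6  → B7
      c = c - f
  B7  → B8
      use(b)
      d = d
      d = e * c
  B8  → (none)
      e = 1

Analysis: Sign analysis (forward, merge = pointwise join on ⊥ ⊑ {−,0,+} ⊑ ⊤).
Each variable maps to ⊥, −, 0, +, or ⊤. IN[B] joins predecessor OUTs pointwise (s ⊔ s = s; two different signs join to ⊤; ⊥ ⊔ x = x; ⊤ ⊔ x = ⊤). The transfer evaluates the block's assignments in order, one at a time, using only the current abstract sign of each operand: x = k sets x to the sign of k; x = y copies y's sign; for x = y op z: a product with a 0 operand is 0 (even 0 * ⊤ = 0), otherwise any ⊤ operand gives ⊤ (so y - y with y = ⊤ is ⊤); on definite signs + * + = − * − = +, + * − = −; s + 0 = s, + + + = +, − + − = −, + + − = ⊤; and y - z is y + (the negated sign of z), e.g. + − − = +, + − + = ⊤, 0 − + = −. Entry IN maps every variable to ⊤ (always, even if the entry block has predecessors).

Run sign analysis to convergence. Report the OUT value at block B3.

Fixpoint table:
  B0:   IN=(all ⊤)   OUT=(all ⊤)
  B1:   IN=(all ⊤)   OUT=(all ⊤)
  B2:   IN=(all ⊤)   OUT=(all ⊤)
  B3:   IN=(all ⊤)   OUT={a:+, e:+, f:-; rest ⊤}
  B4:   IN={a:+, e:+, f:-; rest ⊤}   OUT={a:-, b:0, e:+, f:-; rest ⊤}
  B5:   IN={a:-, b:0, e:+, f:-; rest ⊤}   OUT={a:-, e:+, f:-; rest ⊤}
  B6:   IN=(all ⊤)   OUT=(all ⊤)
  B7:   IN=(all ⊤)   OUT=(all ⊤)
  B8:   IN=(all ⊤)   OUT={e:+; rest ⊤}

Merge at B3: IN[B3] = OUT[B2] = {a: ⊤, b: ⊤, c: ⊤, d: ⊤, e: ⊤, f: ⊤}
Applying B3's transfer function to that IN value gives OUT[B3] (row B3 above).

Answer: {a: +, b: ⊤, c: ⊤, d: ⊤, e: +, f: -}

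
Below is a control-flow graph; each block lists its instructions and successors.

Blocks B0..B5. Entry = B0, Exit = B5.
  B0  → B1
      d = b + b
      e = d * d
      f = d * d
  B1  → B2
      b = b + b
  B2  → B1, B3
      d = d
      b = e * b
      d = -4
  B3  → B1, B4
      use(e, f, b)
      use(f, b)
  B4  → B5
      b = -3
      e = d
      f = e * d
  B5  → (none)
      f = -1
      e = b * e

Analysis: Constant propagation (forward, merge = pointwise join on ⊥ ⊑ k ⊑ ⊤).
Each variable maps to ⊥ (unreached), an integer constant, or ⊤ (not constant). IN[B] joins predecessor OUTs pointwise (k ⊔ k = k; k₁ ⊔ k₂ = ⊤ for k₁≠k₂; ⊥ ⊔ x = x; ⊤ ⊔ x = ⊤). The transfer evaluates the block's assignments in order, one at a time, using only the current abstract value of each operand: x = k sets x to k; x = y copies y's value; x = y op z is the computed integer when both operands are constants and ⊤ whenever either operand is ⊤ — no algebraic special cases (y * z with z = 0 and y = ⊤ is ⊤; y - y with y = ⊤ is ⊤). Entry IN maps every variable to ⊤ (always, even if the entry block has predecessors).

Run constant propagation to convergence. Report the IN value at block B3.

Converged values:
  B0:   IN=(all ⊤)   OUT=(all ⊤)
  B1:   IN=(all ⊤)   OUT=(all ⊤)
  B2:   IN=(all ⊤)   OUT={d:-4; rest ⊤}
  B3:   IN={d:-4; rest ⊤}   OUT={d:-4; rest ⊤}
  B4:   IN={d:-4; rest ⊤}   OUT={b:-3, d:-4, e:-4, f:16; rest ⊤}
  B5:   IN={b:-3, d:-4, e:-4, f:16; rest ⊤}   OUT={b:-3, d:-4, e:12, f:-1; rest ⊤}

Merge at B3: IN[B3] = OUT[B2] = {a: ⊤, b: ⊤, c: ⊤, d: -4, e: ⊤, f: ⊤}

Answer: {a: ⊤, b: ⊤, c: ⊤, d: -4, e: ⊤, f: ⊤}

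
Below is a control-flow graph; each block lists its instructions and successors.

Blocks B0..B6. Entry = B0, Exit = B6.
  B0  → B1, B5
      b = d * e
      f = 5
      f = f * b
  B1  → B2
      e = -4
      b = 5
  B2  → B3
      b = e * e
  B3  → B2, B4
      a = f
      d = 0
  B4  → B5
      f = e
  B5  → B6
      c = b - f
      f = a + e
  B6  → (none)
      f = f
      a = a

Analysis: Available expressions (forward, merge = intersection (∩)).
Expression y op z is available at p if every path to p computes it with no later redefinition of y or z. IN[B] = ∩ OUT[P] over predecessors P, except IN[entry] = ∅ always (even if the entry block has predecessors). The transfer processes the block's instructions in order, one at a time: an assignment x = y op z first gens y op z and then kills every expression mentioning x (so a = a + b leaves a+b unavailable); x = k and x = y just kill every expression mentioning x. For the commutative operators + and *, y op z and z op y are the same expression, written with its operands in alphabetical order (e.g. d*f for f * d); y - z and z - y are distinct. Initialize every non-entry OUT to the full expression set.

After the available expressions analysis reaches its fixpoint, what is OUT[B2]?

Fixpoint table:
  B0:  IN={}  OUT={d*e}
  B1:  IN={d*e}  OUT={}
  B2:  IN={}  OUT={e*e}
  B3:  IN={e*e}  OUT={e*e}
  B4:  IN={e*e}  OUT={e*e}
  B5:  IN={}  OUT={a+e}
  B6:  IN={a+e}  OUT={}

Merge at B2: IN[B2] = OUT[B1] ∩ OUT[B3] = {}
Applying B2's transfer function to that IN value gives OUT[B2] (row B2 above).

Answer: {e*e}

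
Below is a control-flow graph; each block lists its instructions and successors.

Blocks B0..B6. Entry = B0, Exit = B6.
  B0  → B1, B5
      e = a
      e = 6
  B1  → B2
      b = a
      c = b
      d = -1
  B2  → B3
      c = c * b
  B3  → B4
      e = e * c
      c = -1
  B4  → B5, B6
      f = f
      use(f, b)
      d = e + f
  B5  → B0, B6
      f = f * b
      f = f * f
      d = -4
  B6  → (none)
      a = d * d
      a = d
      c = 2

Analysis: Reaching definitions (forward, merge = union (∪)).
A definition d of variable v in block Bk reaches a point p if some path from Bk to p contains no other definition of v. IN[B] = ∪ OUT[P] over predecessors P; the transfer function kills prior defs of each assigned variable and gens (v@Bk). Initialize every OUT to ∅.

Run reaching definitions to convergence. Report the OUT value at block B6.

Answer: {a@B6, b@B1, c@B6, d@B4, d@B5, e@B0, e@B3, f@B4, f@B5}

Derivation:
Fixpoint table:
  B0:  IN={b@B1, c@B3, d@B5, e@B0, e@B3, f@B5}  OUT={b@B1, c@B3, d@B5, e@B0, f@B5}
  B1:  IN={b@B1, c@B3, d@B5, e@B0, f@B5}  OUT={b@B1, c@B1, d@B1, e@B0, f@B5}
  B2:  IN={b@B1, c@B1, d@B1, e@B0, f@B5}  OUT={b@B1, c@B2, d@B1, e@B0, f@B5}
  B3:  IN={b@B1, c@B2, d@B1, e@B0, f@B5}  OUT={b@B1, c@B3, d@B1, e@B3, f@B5}
  B4:  IN={b@B1, c@B3, d@B1, e@B3, f@B5}  OUT={b@B1, c@B3, d@B4, e@B3, f@B4}
  B5:  IN={b@B1, c@B3, d@B4, d@B5, e@B0, e@B3, f@B4, f@B5}  OUT={b@B1, c@B3, d@B5, e@B0, e@B3, f@B5}
  B6:  IN={b@B1, c@B3, d@B4, d@B5, e@B0, e@B3, f@B4, f@B5}  OUT={a@B6, b@B1, c@B6, d@B4, d@B5, e@B0, e@B3, f@B4, f@B5}

Merge at B6: IN[B6] = OUT[B4] ⊔ OUT[B5] = {b@B1, c@B3, d@B4, d@B5, e@B0, e@B3, f@B4, f@B5}
Applying B6's transfer function to that IN value gives OUT[B6] (row B6 above).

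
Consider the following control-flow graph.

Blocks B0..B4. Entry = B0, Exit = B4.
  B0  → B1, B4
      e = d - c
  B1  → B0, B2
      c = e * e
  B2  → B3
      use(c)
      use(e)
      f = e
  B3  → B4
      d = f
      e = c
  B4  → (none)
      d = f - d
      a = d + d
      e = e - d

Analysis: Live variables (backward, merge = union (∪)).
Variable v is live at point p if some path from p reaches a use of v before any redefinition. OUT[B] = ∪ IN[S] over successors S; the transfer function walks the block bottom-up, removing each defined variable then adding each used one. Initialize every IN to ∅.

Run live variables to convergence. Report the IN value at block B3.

Answer: {c, f}

Working:
Converged values:
  B0:   IN={c, d, f}   OUT={d, e, f}
  B1:   IN={d, e, f}   OUT={c, d, e, f}
  B2:   IN={c, e}   OUT={c, f}
  B3:   IN={c, f}   OUT={d, e, f}
  B4:   IN={d, e, f}   OUT={}

Merge at B3: OUT[B3] = IN[B4] = {d, e, f}
Applying B3's transfer function to that OUT value gives IN[B3] (row B3 above).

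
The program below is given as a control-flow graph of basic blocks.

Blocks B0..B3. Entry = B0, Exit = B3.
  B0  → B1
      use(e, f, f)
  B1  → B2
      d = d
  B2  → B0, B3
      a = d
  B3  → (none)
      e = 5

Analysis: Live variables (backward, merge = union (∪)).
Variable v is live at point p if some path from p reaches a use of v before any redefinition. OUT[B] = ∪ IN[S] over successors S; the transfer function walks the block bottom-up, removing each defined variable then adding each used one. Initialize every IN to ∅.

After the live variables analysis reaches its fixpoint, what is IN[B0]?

Fixpoint table:
  B0:   IN={d, e, f}   OUT={d, e, f}
  B1:   IN={d, e, f}   OUT={d, e, f}
  B2:   IN={d, e, f}   OUT={d, e, f}
  B3:   IN={}   OUT={}

Merge at B0: OUT[B0] = IN[B1] = {d, e, f}
Applying B0's transfer function to that OUT value gives IN[B0] (row B0 above).

Answer: {d, e, f}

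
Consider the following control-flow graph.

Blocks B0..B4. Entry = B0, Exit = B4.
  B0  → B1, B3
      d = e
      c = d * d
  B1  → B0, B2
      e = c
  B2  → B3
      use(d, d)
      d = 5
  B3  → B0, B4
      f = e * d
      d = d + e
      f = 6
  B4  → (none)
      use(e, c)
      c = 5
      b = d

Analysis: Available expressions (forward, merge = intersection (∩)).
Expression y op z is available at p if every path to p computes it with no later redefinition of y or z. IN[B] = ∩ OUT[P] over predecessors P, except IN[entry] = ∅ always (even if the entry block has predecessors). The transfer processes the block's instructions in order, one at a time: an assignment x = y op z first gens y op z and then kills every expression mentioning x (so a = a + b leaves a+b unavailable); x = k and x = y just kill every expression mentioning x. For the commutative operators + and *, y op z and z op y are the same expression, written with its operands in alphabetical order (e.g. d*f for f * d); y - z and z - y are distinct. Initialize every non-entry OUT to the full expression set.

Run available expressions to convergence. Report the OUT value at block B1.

Converged values:
  B0:  IN={}  OUT={d*d}
  B1:  IN={d*d}  OUT={d*d}
  B2:  IN={d*d}  OUT={}
  B3:  IN={}  OUT={}
  B4:  IN={}  OUT={}

Merge at B1: IN[B1] = OUT[B0] = {d*d}
Applying B1's transfer function to that IN value gives OUT[B1] (row B1 above).

Answer: {d*d}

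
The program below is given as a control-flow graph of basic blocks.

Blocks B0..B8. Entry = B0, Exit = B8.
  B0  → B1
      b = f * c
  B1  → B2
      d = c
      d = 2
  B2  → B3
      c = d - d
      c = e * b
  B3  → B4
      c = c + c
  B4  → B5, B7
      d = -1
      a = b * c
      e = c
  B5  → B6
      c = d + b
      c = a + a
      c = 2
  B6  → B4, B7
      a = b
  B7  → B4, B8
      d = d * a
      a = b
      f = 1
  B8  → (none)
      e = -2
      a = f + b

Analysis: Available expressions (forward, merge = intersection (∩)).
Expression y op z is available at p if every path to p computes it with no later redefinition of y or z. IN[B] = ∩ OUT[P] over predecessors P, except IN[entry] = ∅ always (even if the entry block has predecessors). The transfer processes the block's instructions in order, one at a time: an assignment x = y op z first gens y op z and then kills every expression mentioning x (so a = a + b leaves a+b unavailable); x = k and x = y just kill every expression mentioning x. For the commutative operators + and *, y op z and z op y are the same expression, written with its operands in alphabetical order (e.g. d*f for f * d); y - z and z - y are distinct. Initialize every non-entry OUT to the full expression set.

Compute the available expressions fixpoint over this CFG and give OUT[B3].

Per-block solution:
  B0:   IN={}   OUT={c*f}
  B1:   IN={c*f}   OUT={c*f}
  B2:   IN={c*f}   OUT={b*e, d-d}
  B3:   IN={b*e, d-d}   OUT={b*e, d-d}
  B4:   IN={}   OUT={b*c}
  B5:   IN={b*c}   OUT={a+a, b+d}
  B6:   IN={a+a, b+d}   OUT={b+d}
  B7:   IN={}   OUT={}
  B8:   IN={}   OUT={b+f}

Merge at B3: IN[B3] = OUT[B2] = {b*e, d-d}
Applying B3's transfer function to that IN value gives OUT[B3] (row B3 above).

Answer: {b*e, d-d}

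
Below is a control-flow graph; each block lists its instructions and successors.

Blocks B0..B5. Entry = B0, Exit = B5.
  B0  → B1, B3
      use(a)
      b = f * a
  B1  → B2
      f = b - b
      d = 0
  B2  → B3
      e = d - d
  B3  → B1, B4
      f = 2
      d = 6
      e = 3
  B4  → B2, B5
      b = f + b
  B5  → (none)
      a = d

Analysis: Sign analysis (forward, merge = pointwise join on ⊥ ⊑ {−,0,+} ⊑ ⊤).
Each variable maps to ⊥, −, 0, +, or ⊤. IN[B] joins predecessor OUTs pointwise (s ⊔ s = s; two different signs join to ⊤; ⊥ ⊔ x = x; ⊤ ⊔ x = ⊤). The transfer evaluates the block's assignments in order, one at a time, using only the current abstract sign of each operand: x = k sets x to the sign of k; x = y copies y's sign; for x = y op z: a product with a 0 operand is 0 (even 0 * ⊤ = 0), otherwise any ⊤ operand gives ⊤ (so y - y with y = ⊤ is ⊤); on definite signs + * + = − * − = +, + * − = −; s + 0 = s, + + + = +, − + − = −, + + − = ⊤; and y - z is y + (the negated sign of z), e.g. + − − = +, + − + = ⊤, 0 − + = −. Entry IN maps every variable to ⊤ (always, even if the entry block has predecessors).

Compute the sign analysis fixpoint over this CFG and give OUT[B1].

Fixpoint table:
  B0:   IN=(all ⊤)   OUT=(all ⊤)
  B1:   IN=(all ⊤)   OUT={d:0; rest ⊤}
  B2:   IN=(all ⊤)   OUT=(all ⊤)
  B3:   IN=(all ⊤)   OUT={d:+, e:+, f:+; rest ⊤}
  B4:   IN={d:+, e:+, f:+; rest ⊤}   OUT={d:+, e:+, f:+; rest ⊤}
  B5:   IN={d:+, e:+, f:+; rest ⊤}   OUT={a:+, d:+, e:+, f:+; rest ⊤}

Merge at B1: IN[B1] = OUT[B0] ⊔ OUT[B3] = {a: ⊤, b: ⊤, c: ⊤, d: ⊤, e: ⊤, f: ⊤}
Applying B1's transfer function to that IN value gives OUT[B1] (row B1 above).

Answer: {a: ⊤, b: ⊤, c: ⊤, d: 0, e: ⊤, f: ⊤}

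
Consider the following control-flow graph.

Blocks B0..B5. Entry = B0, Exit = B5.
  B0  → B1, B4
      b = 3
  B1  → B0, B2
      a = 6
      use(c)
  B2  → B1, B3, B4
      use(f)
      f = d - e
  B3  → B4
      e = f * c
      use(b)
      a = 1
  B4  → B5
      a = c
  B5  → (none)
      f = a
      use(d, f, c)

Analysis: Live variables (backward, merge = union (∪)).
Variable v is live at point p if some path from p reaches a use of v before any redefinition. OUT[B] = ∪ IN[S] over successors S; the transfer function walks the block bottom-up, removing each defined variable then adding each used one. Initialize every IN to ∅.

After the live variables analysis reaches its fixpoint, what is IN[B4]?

Answer: {c, d}

Trace:
Per-block solution:
  B0: | IN={c, d, e, f} | OUT={b, c, d, e, f}
  B1: | IN={b, c, d, e, f} | OUT={b, c, d, e, f}
  B2: | IN={b, c, d, e, f} | OUT={b, c, d, e, f}
  B3: | IN={b, c, d, f} | OUT={c, d}
  B4: | IN={c, d} | OUT={a, c, d}
  B5: | IN={a, c, d} | OUT={}

Merge at B4: OUT[B4] = IN[B5] = {a, c, d}
Applying B4's transfer function to that OUT value gives IN[B4] (row B4 above).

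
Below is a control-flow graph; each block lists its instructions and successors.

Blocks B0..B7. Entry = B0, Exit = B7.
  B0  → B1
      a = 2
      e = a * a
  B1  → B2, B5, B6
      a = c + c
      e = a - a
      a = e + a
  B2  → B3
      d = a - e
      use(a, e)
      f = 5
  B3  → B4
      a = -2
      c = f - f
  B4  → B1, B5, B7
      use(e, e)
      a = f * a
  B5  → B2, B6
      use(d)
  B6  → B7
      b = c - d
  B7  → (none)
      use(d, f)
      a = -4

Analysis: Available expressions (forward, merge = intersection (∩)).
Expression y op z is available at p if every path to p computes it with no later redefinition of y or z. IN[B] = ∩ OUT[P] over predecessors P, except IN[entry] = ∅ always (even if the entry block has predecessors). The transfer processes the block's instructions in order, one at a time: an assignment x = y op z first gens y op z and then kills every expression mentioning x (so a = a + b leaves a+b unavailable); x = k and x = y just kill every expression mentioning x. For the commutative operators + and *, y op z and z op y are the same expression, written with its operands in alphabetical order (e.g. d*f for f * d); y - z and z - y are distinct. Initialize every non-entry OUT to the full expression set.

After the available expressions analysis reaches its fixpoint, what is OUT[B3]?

Answer: {f-f}

Trace:
Per-block solution:
  B0:  IN={}  OUT={a*a}
  B1:  IN={}  OUT={c+c}
  B2:  IN={}  OUT={a-e}
  B3:  IN={a-e}  OUT={f-f}
  B4:  IN={f-f}  OUT={f-f}
  B5:  IN={}  OUT={}
  B6:  IN={}  OUT={c-d}
  B7:  IN={}  OUT={}

Merge at B3: IN[B3] = OUT[B2] = {a-e}
Applying B3's transfer function to that IN value gives OUT[B3] (row B3 above).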